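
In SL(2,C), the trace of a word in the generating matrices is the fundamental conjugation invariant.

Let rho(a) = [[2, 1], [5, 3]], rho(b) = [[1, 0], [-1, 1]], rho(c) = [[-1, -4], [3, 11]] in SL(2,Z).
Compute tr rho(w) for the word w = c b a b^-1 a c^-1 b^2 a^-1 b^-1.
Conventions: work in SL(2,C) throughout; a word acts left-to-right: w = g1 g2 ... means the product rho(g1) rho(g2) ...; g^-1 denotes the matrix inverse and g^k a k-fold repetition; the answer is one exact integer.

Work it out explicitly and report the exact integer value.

rho(c) = [[-1, -4], [3, 11]]
... * rho(b) = [[1, 0], [-1, 1]]  ->  [[3, -4], [-8, 11]]
... * rho(a) = [[2, 1], [5, 3]]  ->  [[-14, -9], [39, 25]]
... * rho(b^-1) = [[1, 0], [1, 1]]  ->  [[-23, -9], [64, 25]]
... * rho(a) = [[2, 1], [5, 3]]  ->  [[-91, -50], [253, 139]]
... * rho(c^-1) = [[11, 4], [-3, -1]]  ->  [[-851, -314], [2366, 873]]
... * rho(b) = [[1, 0], [-1, 1]]  ->  [[-537, -314], [1493, 873]]
... * rho(b) = [[1, 0], [-1, 1]]  ->  [[-223, -314], [620, 873]]
... * rho(a^-1) = [[3, -1], [-5, 2]]  ->  [[901, -405], [-2505, 1126]]
... * rho(b^-1) = [[1, 0], [1, 1]]  ->  [[496, -405], [-1379, 1126]]
tr = 496 + 1126 = 1622

1622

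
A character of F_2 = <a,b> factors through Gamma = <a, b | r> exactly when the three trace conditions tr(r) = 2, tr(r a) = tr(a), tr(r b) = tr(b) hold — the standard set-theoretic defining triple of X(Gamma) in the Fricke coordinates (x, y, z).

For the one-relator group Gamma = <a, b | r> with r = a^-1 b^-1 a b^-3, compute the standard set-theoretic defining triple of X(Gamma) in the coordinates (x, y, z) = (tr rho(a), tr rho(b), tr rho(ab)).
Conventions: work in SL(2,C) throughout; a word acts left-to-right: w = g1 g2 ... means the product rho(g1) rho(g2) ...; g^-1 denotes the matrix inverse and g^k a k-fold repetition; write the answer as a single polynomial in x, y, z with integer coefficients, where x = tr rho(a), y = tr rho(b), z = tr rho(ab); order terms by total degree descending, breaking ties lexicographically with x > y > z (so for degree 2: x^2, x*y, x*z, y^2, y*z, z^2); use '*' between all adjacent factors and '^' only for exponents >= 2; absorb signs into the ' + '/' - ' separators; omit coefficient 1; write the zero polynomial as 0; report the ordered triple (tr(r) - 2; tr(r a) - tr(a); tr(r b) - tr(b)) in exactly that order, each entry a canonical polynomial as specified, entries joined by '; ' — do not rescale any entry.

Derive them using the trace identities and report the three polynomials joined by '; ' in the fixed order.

so tr(a b^-1) = tr(a) tr(b) - tr(a b)   [inverse elimination on b] = x*y - z
reduce: tr(a b^-2) = tr(a b^-1) tr(b) - tr(a)   [inverse elimination on b] = x*y^2 - y*z - x
reduce: tr(b^-1 a b^-2) = tr(a b^-2) tr(b) - tr(a b^-1)   [inverse elimination on b] = x*y^3 - y^2*z - 2*x*y + z
reduce: tr(b^-1 a b^-3) = tr(b^-1 a b^-2) tr(b) - tr(b^-1 a b^-1)   [inverse elimination on b] = x*y^4 - y^3*z - 3*x*y^2 + 2*y*z + x
tr(a^2) = tr(a) tr(a) - tr(1)   [square of a] = x^2 - 2
reduce: tr(a^2 b) = tr(a) tr(b a) - tr(b)   [square of a] = x*z - y
so tr(a^2 b^-1) = tr(a^2) tr(b) - tr(a^2 b)   [inverse elimination on b] = x^2*y - x*z - y
tr(b^-2 a^2) = tr(a^2 b^-1) tr(b) - tr(a^2)   [inverse elimination on b] = x^2*y^2 - x*y*z - x^2 - y^2 + 2
so tr(a b^-3 a) = tr(b^-2 a^2) tr(b) - tr(b^-2 a^2 b)   [inverse elimination on b] = x^2*y^3 - x*y^2*z - 2*x^2*y - y^3 + x*z + 3*y
reduce: tr(a b a b) = tr(a b) tr(a b) - tr(1)   [split at a repeated a] = z^2 - 2
tr(b^-1 a b a) = tr(a b a) tr(b) - tr(a b a b)   [inverse elimination on b] = x*y*z - y^2 - z^2 + 2
tr(b^-2 a b a) = tr(b^-1 a b a) tr(b) - tr(b^-1 a b a b)   [inverse elimination on b] = x*y^2*z - y^3 - y*z^2 - x*z + 3*y
tr(a b^-3 a b) = tr(b^-2 a b a) tr(b) - tr(b^-2 a b a b)   [inverse elimination on b] = x*y^3*z - y^4 - y^2*z^2 - 2*x*y*z + 4*y^2 + z^2 - 2
tr(b^-1 a b^-3 a) = tr(a b^-3 a) tr(b) - tr(a b^-3 a b)   [inverse elimination on b] = x^2*y^4 - 2*x*y^3*z - 2*x^2*y^2 + y^2*z^2 + 3*x*y*z - y^2 - z^2 + 2
so tr(a^-1 b^-1 a b^-3) = tr(b^-1 a b^-3) tr(a) - tr(b^-1 a b^-3 a)   [inverse elimination on a] = x*y^3*z - x^2*y^2 - y^2*z^2 - x*y*z + x^2 + y^2 + z^2 - 2
tr(b a b) = tr(b) tr(a b) - tr(a)   [square of b] = y*z - x
tr(a b a^-1 b) = tr(b a b) tr(a) - tr(b a b a)   [inverse elimination on a] = x*y*z - x^2 - z^2 + 2
so tr(a^-1 b^-1 a b) = tr(a b a^-1) tr(b) - tr(a b a^-1 b)   [inverse elimination on b] = -x*y*z + x^2 + y^2 + z^2 - 2
tr(a^-1 b^-1 a b^-1) = tr(a^-1 b^-1 a) tr(b) - tr(a^-1 b^-1 a b)   [inverse elimination on b] = x*y*z - x^2 - z^2 + 2
tr(a^-1 b^-1 a b^-2) = tr(a^-1 b^-1 a b^-1) tr(b) - tr(a^-1 b^-1 a)   [inverse elimination on b] = x*y^2*z - x^2*y - y*z^2 + y
assemble the triple (tr(r) - 2; tr(r a) - x; tr(r b) - y)

x*y^3*z - x^2*y^2 - y^2*z^2 - x*y*z + x^2 + y^2 + z^2 - 4; x*y^4 - y^3*z - 3*x*y^2 + 2*y*z; x*y^2*z - x^2*y - y*z^2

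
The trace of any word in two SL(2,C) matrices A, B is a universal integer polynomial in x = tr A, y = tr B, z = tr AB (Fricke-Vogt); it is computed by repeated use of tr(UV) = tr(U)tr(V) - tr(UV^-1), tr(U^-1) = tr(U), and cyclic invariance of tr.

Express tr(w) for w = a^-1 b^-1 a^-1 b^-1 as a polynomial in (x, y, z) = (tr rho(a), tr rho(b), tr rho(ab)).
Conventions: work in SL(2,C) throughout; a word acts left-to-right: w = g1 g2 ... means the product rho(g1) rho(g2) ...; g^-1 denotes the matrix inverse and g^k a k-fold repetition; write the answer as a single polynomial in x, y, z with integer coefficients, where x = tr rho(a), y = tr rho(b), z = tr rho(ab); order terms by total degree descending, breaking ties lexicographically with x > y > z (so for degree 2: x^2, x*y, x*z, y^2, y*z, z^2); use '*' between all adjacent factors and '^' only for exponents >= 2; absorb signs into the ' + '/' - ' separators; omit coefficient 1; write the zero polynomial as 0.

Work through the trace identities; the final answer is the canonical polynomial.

z^2 - 2

so trace(b^-1) = trace(b) = y
so trace(b^-1 a) = trace(a)*trace(b) - trace(a b)   [inverse elimination on b] = x*y - z
trace(b^-1 a^-1) = trace(b^-1)*trace(a) - trace(b^-1 a)   [inverse elimination on a] = z
so trace(b^-1 a^-1 b^-1) = trace(b^-1 a^-1)*trace(b) - trace(b^-1 a^-1 b)   [inverse elimination on b] = y*z - x
trace(a b a) = trace(a)*trace(b a) - trace(b)   [square of a] = x*z - y
trace(a b a b) = trace(a b)*trace(a b) - trace(1)   [split at a repeated a] = z^2 - 2
trace(b a b^-1 a) = trace(a b a)*trace(b) - trace(a b a b)   [inverse elimination on b] = x*y*z - y^2 - z^2 + 2
trace(a b^-1 a^-1 b) = trace(b a b^-1)*trace(a) - trace(b a b^-1 a)   [inverse elimination on a] = -x*y*z + x^2 + y^2 + z^2 - 2
reduce: trace(b^-1 a^-1 b^-1 a) = trace(a b^-1 a^-1)*trace(b) - trace(a b^-1 a^-1 b)   [inverse elimination on b] = x*y*z - x^2 - z^2 + 2
so trace(a^-1 b^-1 a^-1 b^-1) = trace(b^-1 a^-1 b^-1)*trace(a) - trace(b^-1 a^-1 b^-1 a)   [inverse elimination on a] = z^2 - 2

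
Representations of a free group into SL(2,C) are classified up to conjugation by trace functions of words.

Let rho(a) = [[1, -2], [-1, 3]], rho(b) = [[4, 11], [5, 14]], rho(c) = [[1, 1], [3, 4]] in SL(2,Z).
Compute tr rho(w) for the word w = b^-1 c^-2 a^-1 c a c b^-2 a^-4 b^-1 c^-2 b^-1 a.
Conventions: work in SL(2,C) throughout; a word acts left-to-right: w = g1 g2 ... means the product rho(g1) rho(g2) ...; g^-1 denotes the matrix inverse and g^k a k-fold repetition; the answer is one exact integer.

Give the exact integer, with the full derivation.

3742768067083

rho(b^-1) = [[14, -11], [-5, 4]]
... * rho(c^-1) = [[4, -1], [-3, 1]]  ->  [[89, -25], [-32, 9]]
... * rho(c^-1) = [[4, -1], [-3, 1]]  ->  [[431, -114], [-155, 41]]
... * rho(a^-1) = [[3, 2], [1, 1]]  ->  [[1179, 748], [-424, -269]]
... * rho(c) = [[1, 1], [3, 4]]  ->  [[3423, 4171], [-1231, -1500]]
... * rho(a) = [[1, -2], [-1, 3]]  ->  [[-748, 5667], [269, -2038]]
... * rho(c) = [[1, 1], [3, 4]]  ->  [[16253, 21920], [-5845, -7883]]
... * rho(b^-1) = [[14, -11], [-5, 4]]  ->  [[117942, -91103], [-42415, 32763]]
... * rho(b^-1) = [[14, -11], [-5, 4]]  ->  [[2106703, -1661774], [-757625, 597617]]
... * rho(a^-1) = [[3, 2], [1, 1]]  ->  [[4658335, 2551632], [-1675258, -917633]]
... * rho(a^-1) = [[3, 2], [1, 1]]  ->  [[16526637, 11868302], [-5943407, -4268149]]
... * rho(a^-1) = [[3, 2], [1, 1]]  ->  [[61448213, 44921576], [-22098370, -16154963]]
... * rho(a^-1) = [[3, 2], [1, 1]]  ->  [[229266215, 167818002], [-82450073, -60351703]]
... * rho(b^-1) = [[14, -11], [-5, 4]]  ->  [[2370637000, -1850656357], [-852542507, 665543991]]
... * rho(c^-1) = [[4, -1], [-3, 1]]  ->  [[15034517071, -4221293357], [-5406802001, 1518086498]]
... * rho(c^-1) = [[4, -1], [-3, 1]]  ->  [[72801948355, -19255810428], [-26181467498, 6924888499]]
... * rho(b^-1) = [[14, -11], [-5, 4]]  ->  [[1115506329110, -877844673617], [-401164987467, 315695696474]]
... * rho(a) = [[1, -2], [-1, 3]]  ->  [[1993351002727, -4864546679071], [-716860683941, 1749417064356]]
tr = 1993351002727 + 1749417064356 = 3742768067083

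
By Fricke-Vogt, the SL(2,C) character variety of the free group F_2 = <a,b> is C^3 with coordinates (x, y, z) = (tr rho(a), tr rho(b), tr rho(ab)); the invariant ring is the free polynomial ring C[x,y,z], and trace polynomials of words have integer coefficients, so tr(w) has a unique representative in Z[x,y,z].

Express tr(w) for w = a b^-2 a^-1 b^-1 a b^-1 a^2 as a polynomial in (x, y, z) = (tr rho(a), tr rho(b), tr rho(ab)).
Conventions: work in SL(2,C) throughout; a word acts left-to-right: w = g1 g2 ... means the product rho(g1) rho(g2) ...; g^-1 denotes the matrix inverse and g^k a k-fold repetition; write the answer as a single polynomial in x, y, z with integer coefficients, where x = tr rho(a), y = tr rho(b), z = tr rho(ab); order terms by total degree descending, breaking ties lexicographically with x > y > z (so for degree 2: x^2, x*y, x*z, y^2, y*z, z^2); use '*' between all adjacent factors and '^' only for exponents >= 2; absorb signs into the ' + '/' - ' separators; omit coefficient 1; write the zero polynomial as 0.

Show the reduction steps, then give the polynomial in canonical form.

use: tr(a^2) = tr(a)*tr(a) - tr(1) = x^2 - 2
tr(a^3) = tr(a)*tr(a^2) - tr(a) = x^3 - 3*x
tr(a b a) = tr(a)*tr(b a) - tr(b) = x*z - y
tr(a^3 b) = tr(a)*tr(a b a) - tr(a b) = x^2*z - x*y - z
use: tr(a^2 b^-1 a) = tr(a^3)*tr(b) - tr(a^3 b) = x^3*y - x^2*z - 2*x*y + z
use: tr(b a b a) = tr(b a)*tr(b a) - tr(1)   [split at repeated b] = z^2 - 2
apply: tr(b a b) = tr(b)*tr(a b) - tr(a) = y*z - x
apply: tr(a b a^2 b) = tr(a)*tr(b a b a) - tr(b a b) = x*z^2 - y*z - x
use: tr(a^2 b^-1 a b) = tr(a b a^2)*tr(b) - tr(a b a^2 b) = x^2*y*z - x*y^2 - x*z^2 + x
use: tr(b^-1 a b^-1 a^2) = tr(a^2 b^-1 a)*tr(b) - tr(a^2 b^-1 a b) = x^3*y^2 - 2*x^2*y*z - x*y^2 + x*z^2 + y*z - x
use: tr(a^4 b) = tr(a)*tr(b a^3) - tr(b a^2) = x^3*z - x^2*y - 2*x*z + y
apply: tr(a^4) = tr(a)*tr(a^3) - tr(a^2) = x^4 - 4*x^2 + 2
apply: tr(a^3 b^2 a) = tr(b)*tr(a^4 b) - tr(a^4) = x^3*y*z - x^4 - x^2*y^2 - 2*x*y*z + 4*x^2 + y^2 - 2
tr(a b a^3 b) = tr(a)*tr(b a b a^2) - tr(b a b a) = x^2*z^2 - x*y*z - x^2 - z^2 + 2
apply: tr(a^3 b^2 a b) = tr(b)*tr(a b a^3 b) - tr(a b a^3) = x^2*y*z^2 - x^3*z - x*y^2*z - y*z^2 + 2*x*z + y
tr(b a b^-1 a^3 b) = tr(a^3 b^2 a)*tr(b) - tr(a^3 b^2 a b) = x^3*y^2*z - x^4*y - x^2*y^3 - x^2*y*z^2 + x^3*z - x*y^2*z + 4*x^2*y + y^3 + y*z^2 - 2*x*z - 3*y
tr(a^3 b a b a) = tr(a)*tr(a^2 b a b a) - tr(a^2 b a b) = x^3*z^2 - x^2*y*z - x^3 - 2*x*z^2 + y*z + 3*x
use: tr(b a b a b a) = tr(b a)*tr(b a b a) - tr(b^-1 a^-1)   [split at repeated b] = z^3 - 3*z
use: tr(b a b a b) = tr(b)*tr(a b a b) - tr(a b a) = y*z^2 - x*z - y
tr(b a b a b a^2) = tr(a)*tr(b a b a b a) - tr(b a b a b) = x*z^3 - y*z^2 - 2*x*z + y
tr(a^3 b a b a b) = tr(a)*tr(b a b a b a^2) - tr(b a b a b a) = x^2*z^3 - x*y*z^2 - 2*x^2*z - z^3 + x*y + 3*z
tr(b a b^-1 a^3 b a) = tr(a^3 b a b a)*tr(b) - tr(a^3 b a b a b) = x^3*y*z^2 - x^2*y^2*z - x^2*z^3 - x^3*y - x*y*z^2 + 2*x^2*z + y^2*z + z^3 + 2*x*y - 3*z
use: tr(a b^-1 a^3 b a^-1 b) = tr(b a b^-1 a^3 b)*tr(a) - tr(b a b^-1 a^3 b a) = x^4*y^2*z - x^5*y - x^3*y^3 - 2*x^3*y*z^2 + x^4*z + x^2*z^3 + 5*x^3*y + x*y^3 + 2*x*y*z^2 - 4*x^2*z - y^2*z - z^3 - 5*x*y + 3*z
tr(a^-1 b^-1 a b^-1 a^3 b) = tr(a b^-1 a^3 b a^-1)*tr(b) - tr(a b^-1 a^3 b a^-1 b) = -x^4*y^2*z + x^5*y + x^3*y^3 + 2*x^3*y*z^2 - x^4*z - x^2*z^3 - 4*x^3*y - x*y^3 - 2*x*y*z^2 + 4*x^2*z + y^2*z + z^3 + 2*x*y - 3*z
tr(b^-1 a^-1 b^-1 a b^-1 a^3) = tr(a^-1 b^-1 a b^-1 a^3)*tr(b) - tr(a^-1 b^-1 a b^-1 a^3 b) = x^4*y^2*z - x^5*y - 2*x^3*y*z^2 + x^4*z - 2*x^2*y^2*z + x^2*z^3 + 4*x^3*y + 3*x*y*z^2 - 4*x^2*z - z^3 - 3*x*y + 3*z
tr(a b^-2 a^-1 b^-1 a b^-1 a^2) = tr(b^-1 a^-1 b^-1 a b^-1 a^3)*tr(b) - tr(b^-1 a^-1 b^-1 a b^-1 a^3 b) = x^4*y^3*z - x^5*y^2 - 2*x^3*y^2*z^2 + x^4*y*z - 2*x^2*y^3*z + x^2*y*z^3 + 3*x^3*y^2 + 3*x*y^2*z^2 - 2*x^2*y*z - y*z^3 - 2*x*y^2 - x*z^2 + 2*y*z + x

x^4*y^3*z - x^5*y^2 - 2*x^3*y^2*z^2 + x^4*y*z - 2*x^2*y^3*z + x^2*y*z^3 + 3*x^3*y^2 + 3*x*y^2*z^2 - 2*x^2*y*z - y*z^3 - 2*x*y^2 - x*z^2 + 2*y*z + x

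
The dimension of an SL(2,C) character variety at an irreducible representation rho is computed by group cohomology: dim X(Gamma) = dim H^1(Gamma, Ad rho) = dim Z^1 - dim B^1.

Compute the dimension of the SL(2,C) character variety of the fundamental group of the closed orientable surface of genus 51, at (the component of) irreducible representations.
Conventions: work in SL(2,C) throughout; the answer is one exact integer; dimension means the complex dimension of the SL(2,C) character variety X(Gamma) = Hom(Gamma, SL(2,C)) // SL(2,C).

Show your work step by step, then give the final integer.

The genus-51 surface group: 2g = 102 generators, one relator prod [a_i, b_i].
Unconstrained cocycle data is one sl_2 vector per generator (306 dimensions), cut by the relator condition d_2(z) = 0.
d_2 is surjective at irreducible rho (its cokernel H^2 is dual to H^0 = 0), so dim Z^1 = 306 - 3 = 303.
As always at irreducible rho, dim B^1 = 3.
dim H^1 = 303 - 3 = 300 = dim X.

300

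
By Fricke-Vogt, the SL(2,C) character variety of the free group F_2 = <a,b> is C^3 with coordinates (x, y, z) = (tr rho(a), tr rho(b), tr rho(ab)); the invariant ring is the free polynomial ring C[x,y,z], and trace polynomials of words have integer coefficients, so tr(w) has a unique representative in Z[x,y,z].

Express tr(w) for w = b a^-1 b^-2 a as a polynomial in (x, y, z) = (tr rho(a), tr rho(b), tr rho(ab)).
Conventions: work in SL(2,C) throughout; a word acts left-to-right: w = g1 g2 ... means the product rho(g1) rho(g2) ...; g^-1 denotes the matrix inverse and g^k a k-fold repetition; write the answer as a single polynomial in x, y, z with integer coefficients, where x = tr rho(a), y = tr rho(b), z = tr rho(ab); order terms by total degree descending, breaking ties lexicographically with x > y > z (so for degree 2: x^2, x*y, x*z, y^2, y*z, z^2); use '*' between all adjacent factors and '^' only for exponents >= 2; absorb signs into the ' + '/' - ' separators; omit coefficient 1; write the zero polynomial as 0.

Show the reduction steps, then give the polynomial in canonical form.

-x*y^2*z + x^2*y + y^3 + y*z^2 - 3*y

tr(b^-1 a) = tr(a) tr(b) - tr(a b) = x*y - z
tr(a b a) = tr(a) tr(b a) - tr(b) = x*z - y
tr(a b a b) = tr(b a) tr(b a) - tr(1)   [split at repeated b] = z^2 - 2
tr(b^-1 a b a) = tr(a b a) tr(b) - tr(a b a b) = x*y*z - y^2 - z^2 + 2
tr(b^-2 a b a) = tr(b^-1 a b a) tr(b) - tr(b^-1 a b a b) = x*y^2*z - y^3 - y*z^2 - x*z + 3*y
tr(b a^-1 b^-2 a) = tr(b^-2 a b) tr(a) - tr(b^-2 a b a) = -x*y^2*z + x^2*y + y^3 + y*z^2 - 3*y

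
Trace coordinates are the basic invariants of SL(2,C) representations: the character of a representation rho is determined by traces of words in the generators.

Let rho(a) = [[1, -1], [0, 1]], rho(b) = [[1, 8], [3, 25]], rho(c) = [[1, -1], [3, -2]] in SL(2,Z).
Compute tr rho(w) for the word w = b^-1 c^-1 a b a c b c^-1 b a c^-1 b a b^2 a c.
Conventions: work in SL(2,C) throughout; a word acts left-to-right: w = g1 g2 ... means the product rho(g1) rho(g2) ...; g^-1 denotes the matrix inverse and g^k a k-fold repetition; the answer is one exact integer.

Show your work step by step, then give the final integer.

rho(b^-1) = [[25, -8], [-3, 1]]
... * rho(c^-1) = [[-2, 1], [-3, 1]]  ->  [[-26, 17], [3, -2]]
... * rho(a) = [[1, -1], [0, 1]]  ->  [[-26, 43], [3, -5]]
... * rho(b) = [[1, 8], [3, 25]]  ->  [[103, 867], [-12, -101]]
... * rho(a) = [[1, -1], [0, 1]]  ->  [[103, 764], [-12, -89]]
... * rho(c) = [[1, -1], [3, -2]]  ->  [[2395, -1631], [-279, 190]]
... * rho(b) = [[1, 8], [3, 25]]  ->  [[-2498, -21615], [291, 2518]]
... * rho(c^-1) = [[-2, 1], [-3, 1]]  ->  [[69841, -24113], [-8136, 2809]]
... * rho(b) = [[1, 8], [3, 25]]  ->  [[-2498, -44097], [291, 5137]]
... * rho(a) = [[1, -1], [0, 1]]  ->  [[-2498, -41599], [291, 4846]]
... * rho(c^-1) = [[-2, 1], [-3, 1]]  ->  [[129793, -44097], [-15120, 5137]]
... * rho(b) = [[1, 8], [3, 25]]  ->  [[-2498, -64081], [291, 7465]]
... * rho(a) = [[1, -1], [0, 1]]  ->  [[-2498, -61583], [291, 7174]]
... * rho(b) = [[1, 8], [3, 25]]  ->  [[-187247, -1559559], [21813, 181678]]
... * rho(b) = [[1, 8], [3, 25]]  ->  [[-4865924, -40486951], [566847, 4716454]]
... * rho(a) = [[1, -1], [0, 1]]  ->  [[-4865924, -35621027], [566847, 4149607]]
... * rho(c) = [[1, -1], [3, -2]]  ->  [[-111729005, 76107978], [13015668, -8866061]]
tr = -111729005 + -8866061 = -120595066

-120595066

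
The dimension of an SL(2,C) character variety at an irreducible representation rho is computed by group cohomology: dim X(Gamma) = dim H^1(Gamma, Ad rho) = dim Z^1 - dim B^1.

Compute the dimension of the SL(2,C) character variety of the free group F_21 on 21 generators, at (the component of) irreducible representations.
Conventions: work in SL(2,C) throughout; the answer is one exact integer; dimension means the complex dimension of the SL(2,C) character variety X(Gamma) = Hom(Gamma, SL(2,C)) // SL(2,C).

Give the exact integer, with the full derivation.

Gamma = F_21 has 21 generators and no relators.
A cocycle picks one sl_2 vector per generator freely, giving dim Z^1 = 3*21 = 63.
At an irreducible rho the centralizer of the image in sl_2 is 0, so the coboundary map sl_2 -> Z^1 is injective: dim B^1 = 3.
Therefore dim X = 63 - 3 = 60.

60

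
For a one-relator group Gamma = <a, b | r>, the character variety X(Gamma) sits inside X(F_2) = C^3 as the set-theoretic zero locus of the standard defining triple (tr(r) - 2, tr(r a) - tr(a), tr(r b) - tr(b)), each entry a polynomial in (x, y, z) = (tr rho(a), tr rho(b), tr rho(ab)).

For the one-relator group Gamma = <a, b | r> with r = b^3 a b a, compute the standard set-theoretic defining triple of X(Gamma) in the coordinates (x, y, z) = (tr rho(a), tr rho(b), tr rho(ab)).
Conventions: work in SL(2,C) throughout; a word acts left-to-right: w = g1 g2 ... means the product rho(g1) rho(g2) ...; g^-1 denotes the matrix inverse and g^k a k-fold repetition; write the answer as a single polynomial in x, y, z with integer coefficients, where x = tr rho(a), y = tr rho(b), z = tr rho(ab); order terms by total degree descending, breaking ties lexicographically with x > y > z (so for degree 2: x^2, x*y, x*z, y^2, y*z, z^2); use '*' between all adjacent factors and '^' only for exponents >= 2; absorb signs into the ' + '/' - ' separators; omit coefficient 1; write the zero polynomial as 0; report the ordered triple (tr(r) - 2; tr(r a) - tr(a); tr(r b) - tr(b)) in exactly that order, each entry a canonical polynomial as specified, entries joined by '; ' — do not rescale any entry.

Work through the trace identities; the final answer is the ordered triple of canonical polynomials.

y^2*z^2 - x*y*z - y^2 - z^2; x*y^2*z^2 - x^2*y*z - y^3*z - x*z^2 + 2*y*z; y^3*z^2 - x*y^2*z - y^3 - 2*y*z^2 + x*z + 2*y

tr(a b a b) = tr(a b) * tr(a b) - tr(1)   [split at repeated a] = z^2 - 2
reduce: tr(a b a) = tr(a) * tr(b a) - tr(b) = x*z - y
tr(b a b a b) = tr(b) * tr(a b a b) - tr(a b a) = y*z^2 - x*z - y
reduce: tr(b^3 a b a) = tr(b) * tr(b a b a b) - tr(b a b a) = y^2*z^2 - x*y*z - y^2 - z^2 + 2
so tr(a b^2) = tr(b) * tr(a b) - tr(a)  (reduce the b square) = y*z - x
tr(b a b^2) = tr(b) * tr(a b^2) - tr(a b)  (reduce the b square) = y^2*z - x*y - z
reduce: tr(b^3 a b) = tr(b) * tr(b a b^2) - tr(b a b)  (reduce the b square) = y^3*z - x*y^2 - 2*y*z + x
so tr(b^3 a b a^2) = tr(a) * tr(b^3 a b a) - tr(b^3 a b)  (reduce the a square) = x*y^2*z^2 - x^2*y*z - y^3*z - x*z^2 + 2*y*z + x
tr(b^3 a b a b) = tr(b) * tr(b a b a b^2) - tr(b a b a b)  (reduce the b square) = y^3*z^2 - x*y^2*z - y^3 - 2*y*z^2 + x*z + 3*y
assemble the triple (tr(r) - 2; tr(r a) - x; tr(r b) - y)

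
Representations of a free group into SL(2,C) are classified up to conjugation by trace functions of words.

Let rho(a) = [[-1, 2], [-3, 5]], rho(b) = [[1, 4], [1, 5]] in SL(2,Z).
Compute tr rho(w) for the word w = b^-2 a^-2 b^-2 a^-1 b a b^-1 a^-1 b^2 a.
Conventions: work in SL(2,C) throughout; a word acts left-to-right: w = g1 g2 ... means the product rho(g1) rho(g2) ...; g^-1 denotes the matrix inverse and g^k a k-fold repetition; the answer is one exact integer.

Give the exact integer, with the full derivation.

85252546

rho(b^-1) = [[5, -4], [-1, 1]]
... * rho(b^-1) = [[5, -4], [-1, 1]]  ->  [[29, -24], [-6, 5]]
... * rho(a^-1) = [[5, -2], [3, -1]]  ->  [[73, -34], [-15, 7]]
... * rho(a^-1) = [[5, -2], [3, -1]]  ->  [[263, -112], [-54, 23]]
... * rho(b^-1) = [[5, -4], [-1, 1]]  ->  [[1427, -1164], [-293, 239]]
... * rho(b^-1) = [[5, -4], [-1, 1]]  ->  [[8299, -6872], [-1704, 1411]]
... * rho(a^-1) = [[5, -2], [3, -1]]  ->  [[20879, -9726], [-4287, 1997]]
... * rho(b) = [[1, 4], [1, 5]]  ->  [[11153, 34886], [-2290, -7163]]
... * rho(a) = [[-1, 2], [-3, 5]]  ->  [[-115811, 196736], [23779, -40395]]
... * rho(b^-1) = [[5, -4], [-1, 1]]  ->  [[-775791, 659980], [159290, -135511]]
... * rho(a^-1) = [[5, -2], [3, -1]]  ->  [[-1899015, 891602], [389917, -183069]]
... * rho(b) = [[1, 4], [1, 5]]  ->  [[-1007413, -3138050], [206848, 644323]]
... * rho(b) = [[1, 4], [1, 5]]  ->  [[-4145463, -19719902], [851171, 4049007]]
... * rho(a) = [[-1, 2], [-3, 5]]  ->  [[63305169, -106890436], [-12998192, 21947377]]
tr = 63305169 + 21947377 = 85252546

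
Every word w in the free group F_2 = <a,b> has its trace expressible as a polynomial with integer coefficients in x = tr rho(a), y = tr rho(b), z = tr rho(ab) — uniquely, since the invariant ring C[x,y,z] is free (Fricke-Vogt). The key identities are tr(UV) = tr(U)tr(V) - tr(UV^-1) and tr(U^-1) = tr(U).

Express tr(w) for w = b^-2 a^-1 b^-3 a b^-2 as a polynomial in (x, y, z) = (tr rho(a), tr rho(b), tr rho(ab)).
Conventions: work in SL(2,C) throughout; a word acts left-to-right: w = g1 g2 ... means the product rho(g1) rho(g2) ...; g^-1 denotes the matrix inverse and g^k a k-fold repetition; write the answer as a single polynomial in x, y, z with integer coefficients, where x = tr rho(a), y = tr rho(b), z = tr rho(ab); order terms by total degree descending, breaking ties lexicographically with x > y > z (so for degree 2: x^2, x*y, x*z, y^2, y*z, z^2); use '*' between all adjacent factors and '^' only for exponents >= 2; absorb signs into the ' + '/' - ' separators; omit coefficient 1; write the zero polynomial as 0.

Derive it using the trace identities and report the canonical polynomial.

use: tr(a b^-1) = tr(a) tr(b) - tr(a b) = x*y - z
tr(b^-1 a b^-1) = tr(a b^-1) tr(b) - tr(a) = x*y^2 - y*z - x
use: tr(b^-2 a b^-1) = tr(b^-1 a b^-1) tr(b) - tr(b^-1 a) = x*y^3 - y^2*z - 2*x*y + z
tr(b^-2 a b^-2) = tr(b^-2 a b^-1) tr(b) - tr(b^-2 a) = x*y^4 - y^3*z - 3*x*y^2 + 2*y*z + x
tr(b^-5 a) = tr(b^-2 a b^-2) tr(b) - tr(b^-2 a b^-1) = x*y^5 - y^4*z - 4*x*y^3 + 3*y^2*z + 3*x*y - z
tr(b^-3 a b^-3) = tr(b^-5 a) tr(b) - tr(b^-5 a b) = x*y^6 - y^5*z - 5*x*y^4 + 4*y^3*z + 6*x*y^2 - 3*y*z - x
tr(a^2) = tr(a) tr(a) - tr(1) = x^2 - 2
use: tr(a^2 b) = tr(a) tr(b a) - tr(b) = x*z - y
use: tr(a b^-1 a) = tr(a^2) tr(b) - tr(a^2 b) = x^2*y - x*z - y
apply: tr(a b a b) = tr(b a) tr(b a) - tr(1)   [split at repeated b] = z^2 - 2
use: tr(a b^-1 a b) = tr(a b a) tr(b) - tr(a b a b) = x*y*z - y^2 - z^2 + 2
use: tr(a b^-1 a b^-1) = tr(a b^-1 a) tr(b) - tr(a b^-1 a b) = x^2*y^2 - 2*x*y*z + z^2 - 2
use: tr(b^-2 a b^-1 a) = tr(a b^-1 a b^-1) tr(b) - tr(a b^-1 a) = x^2*y^3 - 2*x*y^2*z - x^2*y + y*z^2 + x*z - y
use: tr(b^-1 a b^-3 a) = tr(b^-2 a b^-1 a) tr(b) - tr(b^-2 a b^-1 a b) = x^2*y^4 - 2*x*y^3*z - 2*x^2*y^2 + y^2*z^2 + 3*x*y*z - y^2 - z^2 + 2
tr(b^-2 a^2) = tr(a^2 b^-1) tr(b) - tr(a^2) = x^2*y^2 - x*y*z - x^2 - y^2 + 2
use: tr(a b^-3 a) = tr(b^-2 a^2) tr(b) - tr(b^-2 a^2 b) = x^2*y^3 - x*y^2*z - 2*x^2*y - y^3 + x*z + 3*y
use: tr(b^-1 a b^-3 a b^-1) = tr(b^-1 a b^-3 a) tr(b) - tr(b^-1 a b^-3 a b) = x^2*y^5 - 2*x*y^4*z - 3*x^2*y^3 + y^3*z^2 + 4*x*y^2*z + 2*x^2*y - y*z^2 - x*z - y
tr(b^-3 a b^-3 a) = tr(b^-1 a b^-3 a b^-1) tr(b) - tr(b^-1 a b^-3 a) = x^2*y^6 - 2*x*y^5*z - 4*x^2*y^4 + y^4*z^2 + 6*x*y^3*z + 4*x^2*y^2 - 2*y^2*z^2 - 4*x*y*z + z^2 - 2
tr(b^-1 a^-1 b^-3 a b^-2) = tr(b^-3 a b^-3) tr(a) - tr(b^-3 a b^-3 a) = x*y^5*z - x^2*y^4 - y^4*z^2 - 2*x*y^3*z + 2*x^2*y^2 + 2*y^2*z^2 + x*y*z - x^2 - z^2 + 2
tr(b^-2) = tr(b^-1) tr(b) - tr(1) = y^2 - 2
tr(a^-1 b a b^-1) = tr(b a b^-1) tr(a) - tr(b a b^-1 a) = -x*y*z + x^2 + y^2 + z^2 - 2
tr(a b^-2 a^-1 b) = tr(a^-1 b a b^-1) tr(b) - tr(a^-1 b a) = -x*y^2*z + x^2*y + y^3 + y*z^2 - 3*y
tr(a b^-2 a^-1 b^-1) = tr(a b^-2 a^-1) tr(b) - tr(a b^-2 a^-1 b) = x*y^2*z - x^2*y - y*z^2 + y
apply: tr(a b^-2 a^-1 b^-2) = tr(a b^-2 a^-1 b^-1) tr(b) - tr(a b^-2 a^-1) = x*y^3*z - x^2*y^2 - y^2*z^2 + 2
tr(b^-1 a^-1 b^-3 a b^-1) = tr(a b^-2 a^-1 b^-2) tr(b) - tr(a b^-2 a^-1 b^-1) = x*y^4*z - x^2*y^3 - y^3*z^2 - x*y^2*z + x^2*y + y*z^2 + y
tr(b^-2 a^-1 b^-3 a b^-2) = tr(b^-1 a^-1 b^-3 a b^-2) tr(b) - tr(b^-1 a^-1 b^-3 a b^-1) = x*y^6*z - x^2*y^5 - y^5*z^2 - 3*x*y^4*z + 3*x^2*y^3 + 3*y^3*z^2 + 2*x*y^2*z - 2*x^2*y - 2*y*z^2 + y

x*y^6*z - x^2*y^5 - y^5*z^2 - 3*x*y^4*z + 3*x^2*y^3 + 3*y^3*z^2 + 2*x*y^2*z - 2*x^2*y - 2*y*z^2 + y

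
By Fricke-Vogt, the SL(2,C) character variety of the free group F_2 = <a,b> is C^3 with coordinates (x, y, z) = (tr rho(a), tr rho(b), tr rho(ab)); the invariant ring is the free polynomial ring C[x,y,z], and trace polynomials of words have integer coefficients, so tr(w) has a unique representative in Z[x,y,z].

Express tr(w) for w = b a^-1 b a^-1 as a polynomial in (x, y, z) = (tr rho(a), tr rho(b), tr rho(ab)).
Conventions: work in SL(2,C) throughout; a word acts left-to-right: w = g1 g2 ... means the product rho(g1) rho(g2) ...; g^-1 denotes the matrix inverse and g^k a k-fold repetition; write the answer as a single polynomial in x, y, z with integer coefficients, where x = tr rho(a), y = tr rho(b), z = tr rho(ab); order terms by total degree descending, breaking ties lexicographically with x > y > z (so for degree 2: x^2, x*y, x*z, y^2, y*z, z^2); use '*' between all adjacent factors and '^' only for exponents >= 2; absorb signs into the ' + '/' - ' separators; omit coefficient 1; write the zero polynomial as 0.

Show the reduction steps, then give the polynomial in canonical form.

x^2*y^2 - 2*x*y*z + z^2 - 2

trace(b^2) = trace(b) trace(b) - trace(1)  (reduce the b square) = y^2 - 2
next, trace(b^2 a) = trace(b) trace(a b) - trace(a)  (reduce the b square) = y*z - x
next, trace(b a^-1 b) = trace(b^2) trace(a) - trace(b^2 a)  (eliminate a^-1) = x*y^2 - y*z - x
trace(b a b a) = trace(b a) trace(b a) - trace(1)  (split on b) = z^2 - 2
and trace(b a^-1 b a) = trace(b a b) trace(a) - trace(b a b a)  (eliminate a^-1) = x*y*z - x^2 - z^2 + 2
trace(b a^-1 b a^-1) = trace(b a^-1 b) trace(a) - trace(b a^-1 b a)  (eliminate a^-1) = x^2*y^2 - 2*x*y*z + z^2 - 2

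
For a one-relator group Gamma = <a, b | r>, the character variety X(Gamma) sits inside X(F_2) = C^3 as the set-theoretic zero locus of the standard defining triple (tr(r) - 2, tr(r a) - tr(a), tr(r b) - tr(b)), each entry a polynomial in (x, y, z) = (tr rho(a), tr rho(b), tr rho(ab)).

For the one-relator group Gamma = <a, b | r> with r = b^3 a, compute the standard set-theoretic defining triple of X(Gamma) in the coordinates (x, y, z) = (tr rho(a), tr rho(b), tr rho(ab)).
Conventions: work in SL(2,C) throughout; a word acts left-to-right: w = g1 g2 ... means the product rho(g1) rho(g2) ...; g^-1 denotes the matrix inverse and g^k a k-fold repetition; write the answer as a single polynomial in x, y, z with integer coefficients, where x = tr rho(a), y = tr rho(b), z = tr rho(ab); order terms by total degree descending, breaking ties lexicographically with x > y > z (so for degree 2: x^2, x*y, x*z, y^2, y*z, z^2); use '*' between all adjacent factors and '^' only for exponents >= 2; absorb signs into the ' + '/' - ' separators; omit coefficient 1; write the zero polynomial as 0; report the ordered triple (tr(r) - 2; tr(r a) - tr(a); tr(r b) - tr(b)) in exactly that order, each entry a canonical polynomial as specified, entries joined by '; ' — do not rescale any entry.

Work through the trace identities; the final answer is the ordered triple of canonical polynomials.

trace(a b^2) = trace(b) * trace(a b) - trace(a)  (reduce the b square) = y*z - x
trace(b^3 a) = trace(b) * trace(a b^2) - trace(a b)  (reduce the b square) = y^2*z - x*y - z
reduce: trace(b^2) = trace(b) * trace(b) - trace(1)  (reduce the b square) = y^2 - 2
trace(a^2 b^2) = trace(a) * trace(b^2 a) - trace(b^2)  (reduce the a square) = x*y*z - x^2 - y^2 + 2
reduce: trace(a^2 b) = trace(a) * trace(b a) - trace(b)  (reduce the a square) = x*z - y
trace(b^3 a^2) = trace(b) * trace(a^2 b^2) - trace(a^2 b)  (reduce the b square) = x*y^2*z - x^2*y - y^3 - x*z + 3*y
trace(b^3 a b) = trace(b) * trace(a b^3) - trace(a b^2) = y^3*z - x*y^2 - 2*y*z + x
assemble the triple (trace(r) - 2; trace(r a) - x; trace(r b) - y)

y^2*z - x*y - z - 2; x*y^2*z - x^2*y - y^3 - x*z - x + 3*y; y^3*z - x*y^2 - 2*y*z + x - y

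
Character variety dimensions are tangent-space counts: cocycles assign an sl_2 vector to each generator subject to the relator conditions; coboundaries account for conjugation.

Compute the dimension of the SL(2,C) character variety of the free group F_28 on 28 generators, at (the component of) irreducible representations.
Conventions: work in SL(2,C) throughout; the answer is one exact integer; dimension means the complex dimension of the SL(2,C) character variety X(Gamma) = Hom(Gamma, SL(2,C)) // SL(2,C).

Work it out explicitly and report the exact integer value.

The free group F_28: 28 generators, no relators.
So Z^1 = (sl_2)^28 in full: dim Z^1 = 84.
dim B^1 = 3: the coboundary map is injective because an irreducible image has centralizer 0 in sl_2.
dim H^1 = 84 - 3 = 81, which is dim X.

81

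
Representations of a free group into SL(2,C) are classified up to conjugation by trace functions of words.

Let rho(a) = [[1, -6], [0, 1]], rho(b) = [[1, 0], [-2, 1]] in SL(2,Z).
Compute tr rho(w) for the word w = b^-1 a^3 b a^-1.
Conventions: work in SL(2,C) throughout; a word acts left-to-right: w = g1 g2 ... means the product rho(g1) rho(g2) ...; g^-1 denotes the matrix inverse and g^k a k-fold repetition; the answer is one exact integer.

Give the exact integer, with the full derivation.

434

rho(b^-1) = [[1, 0], [2, 1]]
... * rho(a) = [[1, -6], [0, 1]]  ->  [[1, -6], [2, -11]]
... * rho(a) = [[1, -6], [0, 1]]  ->  [[1, -12], [2, -23]]
... * rho(a) = [[1, -6], [0, 1]]  ->  [[1, -18], [2, -35]]
... * rho(b) = [[1, 0], [-2, 1]]  ->  [[37, -18], [72, -35]]
... * rho(a^-1) = [[1, 6], [0, 1]]  ->  [[37, 204], [72, 397]]
tr = 37 + 397 = 434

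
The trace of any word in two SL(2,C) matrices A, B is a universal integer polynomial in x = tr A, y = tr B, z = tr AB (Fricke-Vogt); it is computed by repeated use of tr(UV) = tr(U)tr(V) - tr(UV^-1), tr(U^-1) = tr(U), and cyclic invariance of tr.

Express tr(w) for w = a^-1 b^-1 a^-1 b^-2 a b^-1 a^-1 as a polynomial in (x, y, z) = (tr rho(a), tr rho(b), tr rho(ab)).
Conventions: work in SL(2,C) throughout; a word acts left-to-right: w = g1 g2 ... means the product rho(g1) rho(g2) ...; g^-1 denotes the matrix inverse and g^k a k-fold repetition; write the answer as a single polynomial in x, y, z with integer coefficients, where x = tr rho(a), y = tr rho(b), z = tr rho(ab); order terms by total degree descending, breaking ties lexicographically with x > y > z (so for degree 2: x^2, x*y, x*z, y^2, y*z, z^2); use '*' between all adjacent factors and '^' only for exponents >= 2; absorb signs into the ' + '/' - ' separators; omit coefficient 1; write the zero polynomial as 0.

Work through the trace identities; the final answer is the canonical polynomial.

trace(b^-1 a) = trace(a) * trace(b) - trace(a b) = x*y - z
so trace(a b^-2) = trace(b^-1 a) * trace(b) - trace(b^-1 a b) = x*y^2 - y*z - x
trace(b^-2 a b^-1) = trace(a b^-2) * trace(b) - trace(a b^-1) = x*y^3 - y^2*z - 2*x*y + z
so trace(a^2) = trace(a) * trace(a) - trace(1) = x^2 - 2
trace(a^2 b) = trace(a) * trace(b a) - trace(b) = x*z - y
trace(a b^-1 a) = trace(a^2) * trace(b) - trace(a^2 b) = x^2*y - x*z - y
so trace(a b a b) = trace(a b) * trace(a b) - trace(1)   [split at repeated a] = z^2 - 2
so trace(a b^-1 a b) = trace(a b a) * trace(b) - trace(a b a b) = x*y*z - y^2 - z^2 + 2
trace(a b^-1 a b^-1) = trace(a b^-1 a) * trace(b) - trace(a b^-1 a b) = x^2*y^2 - 2*x*y*z + z^2 - 2
so trace(b^-2 a b^-1 a) = trace(a b^-1 a b^-1) * trace(b) - trace(a b^-1 a) = x^2*y^3 - 2*x*y^2*z - x^2*y + y*z^2 + x*z - y
trace(b^-1 a b^-1 a^-1 b^-1) = trace(b^-2 a b^-1) * trace(a) - trace(b^-2 a b^-1 a) = x*y^2*z - x^2*y - y*z^2 + y
reduce: trace(b^-1 a^2 b^-1) = trace(a^2 b^-1) * trace(b) - trace(a^2) = x^2*y^2 - x*y*z - x^2 - y^2 + 2
so trace(a^3) = trace(a) * trace(a^2) - trace(a) = x^3 - 3*x
reduce: trace(a^3 b) = trace(a) * trace(b a^2) - trace(b a) = x^2*z - x*y - z
so trace(a^2 b^-1 a) = trace(a^3) * trace(b) - trace(a^3 b) = x^3*y - x^2*z - 2*x*y + z
reduce: trace(b a b) = trace(b) * trace(a b) - trace(a) = y*z - x
trace(a b a^2 b) = trace(a) * trace(b a b a) - trace(b a b) = x*z^2 - y*z - x
trace(a^2 b^-1 a b) = trace(a b a^2) * trace(b) - trace(a b a^2 b) = x^2*y*z - x*y^2 - x*z^2 + x
trace(b^-1 a^2 b^-1 a) = trace(a^2 b^-1 a) * trace(b) - trace(a^2 b^-1 a b) = x^3*y^2 - 2*x^2*y*z - x*y^2 + x*z^2 + y*z - x
reduce: trace(a b^-1 a^-1 b^-1 a) = trace(b^-1 a^2 b^-1) * trace(a) - trace(b^-1 a^2 b^-1 a) = x^2*y*z - x^3 - x*z^2 - y*z + 3*x
trace(b^-1 a b a b^-1) = trace(b^-1 a b a) * trace(b) - trace(b^-1 a b a b) = x*y^2*z - y^3 - y*z^2 - x*z + 3*y
trace(a b a b a b) = trace(b a) * trace(b a b a) - trace(b^-1 a^-1)   [split at repeated b] = z^3 - 3*z
reduce: trace(a b^-1 a b a b) = trace(a b a b a) * trace(b) - trace(a b a b a b) = x*y*z^2 - y^2*z - z^3 - x*y + 3*z
trace(b^-1 a b a b^-1 a) = trace(a b^-1 a b a) * trace(b) - trace(a b^-1 a b a b) = x^2*y^2*z - x*y^3 - 2*x*y*z^2 + y^2*z + z^3 + 2*x*y - 3*z
reduce: trace(a b^-1 a^-1 b^-1 a b) = trace(b^-1 a b a b^-1) * trace(a) - trace(b^-1 a b a b^-1 a) = x*y*z^2 - x^2*z - y^2*z - z^3 + x*y + 3*z
so trace(b^-1 a b^-1 a^-1 b^-1 a) = trace(a b^-1 a^-1 b^-1 a) * trace(b) - trace(a b^-1 a^-1 b^-1 a b) = x^2*y^2*z - x^3*y - 2*x*y*z^2 + x^2*z + z^3 + 2*x*y - 3*z
so trace(b^-1 a^-1 b^-1 a b^-1 a^-1) = trace(b^-1 a b^-1 a^-1 b^-1) * trace(a) - trace(b^-1 a b^-1 a^-1 b^-1 a) = x*y*z^2 - x^2*z - z^3 - x*y + 3*z
trace(a^-1 b a b) = trace(b a b) * trace(a) - trace(b a b a) = x*y*z - x^2 - z^2 + 2
trace(a b^-1 a^-1 b) = trace(a^-1 b a) * trace(b) - trace(a^-1 b a b) = -x*y*z + x^2 + y^2 + z^2 - 2
trace(b^-1 a^-1 b^-1 a) = trace(a b^-1 a^-1) * trace(b) - trace(a b^-1 a^-1 b) = x*y*z - x^2 - z^2 + 2
trace(b^-1 a^-1 b^-1 a b^-1) = trace(b^-1 a^-1 b^-1 a) * trace(b) - trace(b^-1 a^-1 b^-1 a b) = x*y^2*z - x^2*y - y*z^2 + y
trace(a b^-1 a^-2 b^-1 a^-1 b^-1) = trace(b^-1 a^-1 b^-1 a b^-1 a^-1) * trace(a) - trace(b^-1 a^-1 b^-1 a b^-1) = x^2*y*z^2 - x^3*z - x*y^2*z - x*z^3 + y*z^2 + 3*x*z - y
trace(b^-1 a^-2 b^-1) = trace(b^-1 a^-2) * trace(b) - trace(b^-1 a^-2 b) = x*y*z - x^2 - y^2 + 2
trace(a^-1 b^-1 a^-1 b^-2 a b^-1 a^-1) = trace(a b^-1 a^-2 b^-1 a^-1 b^-1) * trace(b) - trace(a b^-1 a^-2 b^-1 a^-1) = x^2*y^2*z^2 - x^3*y*z - x*y^3*z - x*y*z^3 + y^2*z^2 + 2*x*y*z + x^2 - 2

x^2*y^2*z^2 - x^3*y*z - x*y^3*z - x*y*z^3 + y^2*z^2 + 2*x*y*z + x^2 - 2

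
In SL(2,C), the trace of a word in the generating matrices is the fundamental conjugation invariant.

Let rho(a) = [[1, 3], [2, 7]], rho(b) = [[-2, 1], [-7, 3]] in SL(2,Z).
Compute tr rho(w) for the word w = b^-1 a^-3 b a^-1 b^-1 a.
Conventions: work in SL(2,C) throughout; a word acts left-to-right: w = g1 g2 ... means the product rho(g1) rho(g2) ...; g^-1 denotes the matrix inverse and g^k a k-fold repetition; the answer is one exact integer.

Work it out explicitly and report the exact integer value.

rho(b^-1) = [[3, -1], [7, -2]]
... * rho(a^-1) = [[7, -3], [-2, 1]]  ->  [[23, -10], [53, -23]]
... * rho(a^-1) = [[7, -3], [-2, 1]]  ->  [[181, -79], [417, -182]]
... * rho(a^-1) = [[7, -3], [-2, 1]]  ->  [[1425, -622], [3283, -1433]]
... * rho(b) = [[-2, 1], [-7, 3]]  ->  [[1504, -441], [3465, -1016]]
... * rho(a^-1) = [[7, -3], [-2, 1]]  ->  [[11410, -4953], [26287, -11411]]
... * rho(b^-1) = [[3, -1], [7, -2]]  ->  [[-441, -1504], [-1016, -3465]]
... * rho(a) = [[1, 3], [2, 7]]  ->  [[-3449, -11851], [-7946, -27303]]
tr = -3449 + -27303 = -30752

-30752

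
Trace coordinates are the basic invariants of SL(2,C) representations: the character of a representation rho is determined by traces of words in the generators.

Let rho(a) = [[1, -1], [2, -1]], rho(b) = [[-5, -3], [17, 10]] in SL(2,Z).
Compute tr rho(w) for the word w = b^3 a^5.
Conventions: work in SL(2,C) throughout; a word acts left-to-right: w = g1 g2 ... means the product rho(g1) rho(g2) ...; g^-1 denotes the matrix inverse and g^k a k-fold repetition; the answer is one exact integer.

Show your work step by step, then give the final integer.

rho(b) = [[-5, -3], [17, 10]]
... * rho(b) = [[-5, -3], [17, 10]]  ->  [[-26, -15], [85, 49]]
... * rho(b) = [[-5, -3], [17, 10]]  ->  [[-125, -72], [408, 235]]
... * rho(a) = [[1, -1], [2, -1]]  ->  [[-269, 197], [878, -643]]
... * rho(a) = [[1, -1], [2, -1]]  ->  [[125, 72], [-408, -235]]
... * rho(a) = [[1, -1], [2, -1]]  ->  [[269, -197], [-878, 643]]
... * rho(a) = [[1, -1], [2, -1]]  ->  [[-125, -72], [408, 235]]
... * rho(a) = [[1, -1], [2, -1]]  ->  [[-269, 197], [878, -643]]
tr = -269 + -643 = -912

-912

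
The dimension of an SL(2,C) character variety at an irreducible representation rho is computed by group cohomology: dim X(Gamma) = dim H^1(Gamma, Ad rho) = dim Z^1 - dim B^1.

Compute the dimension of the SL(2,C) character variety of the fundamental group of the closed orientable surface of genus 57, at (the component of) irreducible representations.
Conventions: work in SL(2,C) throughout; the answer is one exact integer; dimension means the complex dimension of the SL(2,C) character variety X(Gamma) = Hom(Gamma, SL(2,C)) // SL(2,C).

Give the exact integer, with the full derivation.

336

The genus-57 surface group: 2g = 114 generators, one relator prod [a_i, b_i].
A cocycle assigns one sl_2 vector per generator subject to the relator condition d_2(z) = 0: dim of the unconstrained space is 3*2g = 342.
H^2 = coker(d_2) is dual to H^0 = 0 at irreducible rho (Poincare duality), so d_2 is onto: dim Z^1 = 339.
Coboundaries contribute dim B^1 = 3 (injective at irreducible rho).
Hence dim X = 339 - 3 = 336.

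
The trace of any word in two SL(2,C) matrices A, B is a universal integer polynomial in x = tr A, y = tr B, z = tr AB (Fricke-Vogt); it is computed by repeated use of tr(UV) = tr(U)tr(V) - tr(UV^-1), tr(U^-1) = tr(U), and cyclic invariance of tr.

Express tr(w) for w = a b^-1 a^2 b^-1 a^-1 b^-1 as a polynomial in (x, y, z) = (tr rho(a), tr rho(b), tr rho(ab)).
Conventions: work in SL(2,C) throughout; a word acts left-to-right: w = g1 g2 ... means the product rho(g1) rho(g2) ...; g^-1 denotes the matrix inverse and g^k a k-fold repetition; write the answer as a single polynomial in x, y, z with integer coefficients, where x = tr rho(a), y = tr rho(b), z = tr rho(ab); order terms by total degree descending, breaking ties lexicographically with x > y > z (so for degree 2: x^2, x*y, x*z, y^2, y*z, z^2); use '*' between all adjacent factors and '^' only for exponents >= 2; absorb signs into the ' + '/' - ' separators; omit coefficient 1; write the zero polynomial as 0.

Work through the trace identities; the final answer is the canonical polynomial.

x^3*y^2*z - x^4*y - 2*x^2*y*z^2 + x^3*z - x*y^2*z + x*z^3 + 3*x^2*y + y*z^2 - 3*x*z - y

trace(a^2) = trace(a) trace(a) - trace(1)  (reduce the a square) = x^2 - 2
reduce: trace(a^2 b) = trace(a) trace(b a) - trace(b)  (reduce the a square) = x*z - y
trace(a^2 b^-1) = trace(a^2) trace(b) - trace(a^2 b)  (eliminate b^-1) = x^2*y - x*z - y
so trace(b^-1 a^2 b^-1) = trace(a^2 b^-1) trace(b) - trace(a^2)  (eliminate b^-1) = x^2*y^2 - x*y*z - x^2 - y^2 + 2
so trace(a^3) = trace(a) trace(a^2) - trace(a)  (reduce the a square) = x^3 - 3*x
trace(b a^3) = trace(a) trace(b a^2) - trace(b a)  (reduce the a square) = x^2*z - x*y - z
trace(a b a^3) = trace(a) trace(b a^3) - trace(b a^2)  (reduce the a square) = x^3*z - x^2*y - 2*x*z + y
so trace(b a b a) = trace(b a) trace(b a) - trace(1)  (split on b) = z^2 - 2
trace(b a b) = trace(b) trace(a b) - trace(a)  (reduce the b square) = y*z - x
trace(a b a b a) = trace(a) trace(b a b a) - trace(b a b)  (reduce the a square) = x*z^2 - y*z - x
so trace(a b a^3 b) = trace(a) trace(a b a b a) - trace(a b a b)  (reduce the a square) = x^2*z^2 - x*y*z - x^2 - z^2 + 2
so trace(b a^3 b^-1 a) = trace(a b a^3) trace(b) - trace(a b a^3 b)  (eliminate b^-1) = x^3*y*z - x^2*y^2 - x^2*z^2 - x*y*z + x^2 + y^2 + z^2 - 2
trace(a^2 b^-1 a^-1 b a) = trace(b a^3 b^-1) trace(a) - trace(b a^3 b^-1 a)  (eliminate a^-1) = -x^3*y*z + x^4 + x^2*y^2 + x^2*z^2 + x*y*z - 4*x^2 - y^2 - z^2 + 2
trace(b a b a b a) = trace(a b a b) trace(a b) - trace(b a)  (split on a) = z^3 - 3*z
so trace(b a b a b) = trace(b) trace(a b a b) - trace(a b a)  (reduce the b square) = y*z^2 - x*z - y
trace(a b a b a^2 b) = trace(a) trace(b a b a b a) - trace(b a b a b)  (reduce the a square) = x*z^3 - y*z^2 - 2*x*z + y
trace(b a b a^2 b^-1 a) = trace(a b a b a^2) trace(b) - trace(a b a b a^2 b)  (eliminate b^-1) = x^2*y*z^2 - x*y^2*z - x*z^3 - x^2*y + 2*x*z + y
so trace(a^2 b^-1 a^-1 b a b) = trace(b a b a^2 b^-1) trace(a) - trace(b a b a^2 b^-1 a)  (eliminate a^-1) = -x^2*y*z^2 + x^3*z + x*y^2*z + x*z^3 - 3*x*z - y
trace(a b^-1 a^2 b^-1 a^-1 b) = trace(a^2 b^-1 a^-1 b a) trace(b) - trace(a^2 b^-1 a^-1 b a b)  (eliminate b^-1) = -x^3*y^2*z + x^4*y + x^2*y^3 + 2*x^2*y*z^2 - x^3*z - x*z^3 - 4*x^2*y - y^3 - y*z^2 + 3*x*z + 3*y
trace(a b^-1 a^2 b^-1 a^-1 b^-1) = trace(a b^-1 a^2 b^-1 a^-1) trace(b) - trace(a b^-1 a^2 b^-1 a^-1 b)  (eliminate b^-1) = x^3*y^2*z - x^4*y - 2*x^2*y*z^2 + x^3*z - x*y^2*z + x*z^3 + 3*x^2*y + y*z^2 - 3*x*z - y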